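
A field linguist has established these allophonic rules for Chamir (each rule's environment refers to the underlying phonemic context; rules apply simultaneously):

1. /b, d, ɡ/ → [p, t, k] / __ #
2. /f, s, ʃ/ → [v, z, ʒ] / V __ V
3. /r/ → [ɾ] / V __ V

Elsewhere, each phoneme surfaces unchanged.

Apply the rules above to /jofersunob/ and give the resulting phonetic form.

[joversunop]

/j/ stays [j].
/o/ (between /j/ and /f/) is unaffected → [o].
/f/ — between /o/ and /e/, between two vowels — surfaces as [v] (rule 2).
/e/ (between /f/ and /r/): no rule targets it → [e].
/r/ — between /e/ and /s/; rule 3 does not apply here → [r].
/s/ — between /r/ and /u/; rule 2 does not apply here → [s].
/u/ (between /s/ and /n/): no rule targets it → [u].
/n/ (between /u/ and /o/): no rule targets it → [n].
/o/ (between /n/ and /b/) is unaffected → [o].
/b/ (word-final): word-finally, so rule 1 applies → [p].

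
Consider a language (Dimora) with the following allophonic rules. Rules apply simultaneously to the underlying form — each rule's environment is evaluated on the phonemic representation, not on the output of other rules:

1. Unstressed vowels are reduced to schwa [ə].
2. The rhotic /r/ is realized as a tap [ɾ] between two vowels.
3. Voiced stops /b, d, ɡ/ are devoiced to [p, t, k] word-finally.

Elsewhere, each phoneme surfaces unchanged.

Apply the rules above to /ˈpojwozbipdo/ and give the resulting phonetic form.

[ˈpojwəzbəpdə]

/p/ (word-initial): no rule targets it → [p].
/o/ (between /p/ and /j/): rule 1 targets it, but not in an unstressed syllable → unchanged [o].
/j/ (between /o/ and /w/) is unaffected → [j].
/w/ stays [w].
/o/ (between /w/ and /z/): in an unstressed syllable, so rule 1 applies → [ə].
/z/ (between /o/ and /b/) is unaffected → [z].
/b/ (between /z/ and /i/) fails the environment for rule 3, so it stays [b].
/i/ (between /b/ and /p/): in an unstressed syllable, so rule 1 applies → [ə].
/p/ stays [p].
/d/ (between /p/ and /o/) is in the target of rule 3 but the environment (word-finally) is not met → [d].
/o/ (word-final): in an unstressed syllable, so rule 1 applies → [ə].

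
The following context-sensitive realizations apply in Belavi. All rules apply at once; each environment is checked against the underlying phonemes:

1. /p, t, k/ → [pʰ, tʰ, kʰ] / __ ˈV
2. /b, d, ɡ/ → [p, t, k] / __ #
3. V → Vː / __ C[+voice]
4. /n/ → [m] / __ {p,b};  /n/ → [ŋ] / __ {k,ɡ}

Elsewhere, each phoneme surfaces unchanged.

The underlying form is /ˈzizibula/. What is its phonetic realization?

[ˈziːziːbuːla]

Rule 3 applies to /i/ (between /z/ and /z/: before a voiced consonant) → [iː].
/i/ meets the environment for rule 3 (before a voiced consonant) → [iː].
/b/ (between /i/ and /u/) is in the target of rule 2 but the environment (word-finally) is not met → [b].
/u/ — between /b/ and /l/, before a voiced consonant — surfaces as [uː] (rule 3).
/a/ (word-final) fails the environment for rule 3, so it stays [a].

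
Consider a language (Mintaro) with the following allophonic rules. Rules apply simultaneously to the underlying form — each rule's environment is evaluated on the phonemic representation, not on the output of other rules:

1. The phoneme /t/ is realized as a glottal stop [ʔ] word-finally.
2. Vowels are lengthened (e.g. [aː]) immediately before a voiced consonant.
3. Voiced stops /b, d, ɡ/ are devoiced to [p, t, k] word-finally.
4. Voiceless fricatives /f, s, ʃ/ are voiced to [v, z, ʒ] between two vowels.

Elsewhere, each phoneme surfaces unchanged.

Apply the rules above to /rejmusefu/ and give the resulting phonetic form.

[reːjmuzevu]

/r/ — not in any rule's target class → [r].
/e/ (between /r/ and /j/) occurs before a voiced consonant → [eː] by rule 2.
/j/ — not in any rule's target class → [j].
/m/ (between /j/ and /u/): no rule targets it → [m].
/u/ (between /m/ and /s/) is in the target of rule 2 but the environment (before a voiced consonant) is not met → [u].
Rule 4 applies to /s/ (between /u/ and /e/: between two vowels) → [z].
/e/ (between /s/ and /f/): rule 2 targets it, but not before a voiced consonant → unchanged [e].
/f/ (between /e/ and /u/) occurs between two vowels → [v] by rule 4.
/u/ (word-final): rule 2 targets it, but not before a voiced consonant → unchanged [u].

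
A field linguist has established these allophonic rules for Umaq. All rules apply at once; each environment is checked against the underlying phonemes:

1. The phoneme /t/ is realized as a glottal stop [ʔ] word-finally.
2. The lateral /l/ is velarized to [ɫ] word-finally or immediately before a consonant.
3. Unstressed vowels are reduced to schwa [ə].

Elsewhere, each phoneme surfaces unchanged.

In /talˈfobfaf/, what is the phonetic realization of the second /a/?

/a/ meets the environment for rule 3 (in an unstressed syllable) → [ə].

[ə]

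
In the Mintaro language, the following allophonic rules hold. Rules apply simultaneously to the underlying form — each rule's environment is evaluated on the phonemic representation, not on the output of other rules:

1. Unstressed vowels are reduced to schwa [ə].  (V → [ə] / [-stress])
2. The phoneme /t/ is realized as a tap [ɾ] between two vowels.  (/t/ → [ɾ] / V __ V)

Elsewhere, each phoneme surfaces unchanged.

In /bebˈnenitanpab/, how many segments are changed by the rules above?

Segments that undergo a rule: /e/ → [ə] (rule 1); /i/ → [ə] (rule 1); /t/ → [ɾ] (rule 2); /a/ → [ə] (rule 1); /a/ → [ə] (rule 1).
All other segments surface unchanged.

5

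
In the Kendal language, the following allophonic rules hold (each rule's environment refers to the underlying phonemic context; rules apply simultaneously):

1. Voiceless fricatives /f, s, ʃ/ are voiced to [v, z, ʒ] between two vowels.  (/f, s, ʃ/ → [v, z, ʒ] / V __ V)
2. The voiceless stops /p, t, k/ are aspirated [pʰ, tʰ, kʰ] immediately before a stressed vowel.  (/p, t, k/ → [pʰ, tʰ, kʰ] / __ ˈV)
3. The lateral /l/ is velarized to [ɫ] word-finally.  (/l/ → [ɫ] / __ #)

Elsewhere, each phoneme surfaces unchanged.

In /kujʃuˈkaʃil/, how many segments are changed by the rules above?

3

Segments that undergo a rule: /k/ → [kʰ] (rule 2); /ʃ/ → [ʒ] (rule 1); /l/ → [ɫ] (rule 3).
All other segments surface unchanged.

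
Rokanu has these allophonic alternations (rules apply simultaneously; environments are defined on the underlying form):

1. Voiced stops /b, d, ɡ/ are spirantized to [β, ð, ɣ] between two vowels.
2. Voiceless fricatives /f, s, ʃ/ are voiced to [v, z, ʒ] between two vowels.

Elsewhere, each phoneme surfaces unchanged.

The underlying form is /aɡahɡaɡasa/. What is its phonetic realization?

/a/ — not in any rule's target class → [a].
/ɡ/ (between /a/ and /a/): between two vowels, so rule 1 applies → [ɣ].
/a/ (between /ɡ/ and /h/) is unaffected → [a].
/h/ (between /a/ and /ɡ/): no rule targets it → [h].
/ɡ/ (between /h/ and /a/) fails the environment for rule 1, so it stays [ɡ].
/a/ — not in any rule's target class → [a].
/ɡ/ (between /a/ and /a/): between two vowels, so rule 1 applies → [ɣ].
/a/ — not in any rule's target class → [a].
/s/ meets the environment for rule 2 (between two vowels) → [z].
/a/ — not in any rule's target class → [a].

[aɣahɡaɣaza]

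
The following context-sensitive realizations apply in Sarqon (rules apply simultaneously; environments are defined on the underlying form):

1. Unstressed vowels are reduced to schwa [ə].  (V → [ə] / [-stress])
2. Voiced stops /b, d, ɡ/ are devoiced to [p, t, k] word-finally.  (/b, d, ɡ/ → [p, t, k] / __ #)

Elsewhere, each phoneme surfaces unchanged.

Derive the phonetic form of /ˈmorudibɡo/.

/m/ — not in any rule's target class → [m].
/o/ — between /m/ and /r/; rule 1 does not apply here → [o].
/r/ (between /o/ and /u/) is unaffected → [r].
/u/ (between /r/ and /d/) occurs in an unstressed syllable → [ə] by rule 1.
/d/ (between /u/ and /i/) fails the environment for rule 2, so it stays [d].
/i/ — between /d/ and /b/, in an unstressed syllable — surfaces as [ə] (rule 1).
/b/ (between /i/ and /ɡ/) fails the environment for rule 2, so it stays [b].
/ɡ/ (between /b/ and /o/) is in the target of rule 2 but the environment (word-finally) is not met → [ɡ].
/o/ (word-final): in an unstressed syllable, so rule 1 applies → [ə].

[ˈmorədəbɡə]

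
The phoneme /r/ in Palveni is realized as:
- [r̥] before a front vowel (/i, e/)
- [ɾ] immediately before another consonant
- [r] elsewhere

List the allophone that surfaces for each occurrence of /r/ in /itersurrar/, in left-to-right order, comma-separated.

Occurrence 1 (position 4): immediately before another consonant → [ɾ].
Occurrence 2 (position 7): immediately before another consonant → [ɾ].
Occurrence 3 (position 8): no conditioning environment matches → elsewhere allophone [r].
Occurrence 4 (position 10): no conditioning environment matches → elsewhere allophone [r].

[ɾ], [ɾ], [r], [r]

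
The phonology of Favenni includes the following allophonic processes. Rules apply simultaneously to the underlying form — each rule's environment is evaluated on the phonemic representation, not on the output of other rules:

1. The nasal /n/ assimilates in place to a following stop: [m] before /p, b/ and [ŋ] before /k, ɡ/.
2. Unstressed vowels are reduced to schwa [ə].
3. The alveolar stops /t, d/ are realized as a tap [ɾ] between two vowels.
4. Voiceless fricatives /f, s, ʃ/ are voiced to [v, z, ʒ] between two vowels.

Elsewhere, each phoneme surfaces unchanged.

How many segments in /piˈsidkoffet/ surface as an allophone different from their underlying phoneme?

Segments that undergo a rule: /i/ → [ə] (rule 2); /s/ → [z] (rule 4); /o/ → [ə] (rule 2); /e/ → [ə] (rule 2).
All other segments surface unchanged.

4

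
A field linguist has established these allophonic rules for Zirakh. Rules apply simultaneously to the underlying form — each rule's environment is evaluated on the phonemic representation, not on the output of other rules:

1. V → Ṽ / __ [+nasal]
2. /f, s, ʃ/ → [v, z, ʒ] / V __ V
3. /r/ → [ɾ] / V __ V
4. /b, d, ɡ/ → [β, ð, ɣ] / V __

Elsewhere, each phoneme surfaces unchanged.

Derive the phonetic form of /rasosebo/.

[razozeβo]

/r/ (word-initial) is in the target of rule 3 but the environment (between two vowels) is not met → [r].
/a/ — between /r/ and /s/; rule 1 does not apply here → [a].
/s/ — between /a/ and /o/, between two vowels — surfaces as [z] (rule 2).
/o/ (between /s/ and /s/) is in the target of rule 1 but the environment (before a nasal consonant) is not met → [o].
/s/ — between /o/ and /e/, between two vowels — surfaces as [z] (rule 2).
/e/ (between /s/ and /b/) is in the target of rule 1 but the environment (before a nasal consonant) is not met → [e].
Rule 4 applies to /b/ (between /e/ and /o/: immediately after a vowel) → [β].
/o/ (word-final) fails the environment for rule 1, so it stays [o].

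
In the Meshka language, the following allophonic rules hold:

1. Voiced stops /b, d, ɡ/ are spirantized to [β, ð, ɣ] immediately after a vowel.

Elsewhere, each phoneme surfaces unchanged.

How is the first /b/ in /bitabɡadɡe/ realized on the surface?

[b]

/b/ (word-initial) is in the target of rule 1 but the environment (immediately after a vowel) is not met → [b].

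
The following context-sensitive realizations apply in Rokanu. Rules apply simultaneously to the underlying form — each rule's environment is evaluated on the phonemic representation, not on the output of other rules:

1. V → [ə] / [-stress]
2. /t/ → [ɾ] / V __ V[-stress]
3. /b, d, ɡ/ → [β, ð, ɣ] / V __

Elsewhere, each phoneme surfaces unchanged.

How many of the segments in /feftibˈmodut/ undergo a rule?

5

Segments that undergo a rule: /e/ → [ə] (rule 1); /i/ → [ə] (rule 1); /b/ → [β] (rule 3); /d/ → [ð] (rule 3); /u/ → [ə] (rule 1).
All other segments surface unchanged.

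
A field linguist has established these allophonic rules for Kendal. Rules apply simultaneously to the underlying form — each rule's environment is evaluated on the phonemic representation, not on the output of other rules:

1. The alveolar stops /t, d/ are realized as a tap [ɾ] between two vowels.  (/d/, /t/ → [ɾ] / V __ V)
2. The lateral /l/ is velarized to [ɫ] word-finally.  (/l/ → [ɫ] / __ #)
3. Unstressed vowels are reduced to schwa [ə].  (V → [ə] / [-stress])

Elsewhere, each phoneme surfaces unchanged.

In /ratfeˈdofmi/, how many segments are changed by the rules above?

4

Segments that undergo a rule: /a/ → [ə] (rule 3); /e/ → [ə] (rule 3); /d/ → [ɾ] (rule 1); /i/ → [ə] (rule 3).
All other segments surface unchanged.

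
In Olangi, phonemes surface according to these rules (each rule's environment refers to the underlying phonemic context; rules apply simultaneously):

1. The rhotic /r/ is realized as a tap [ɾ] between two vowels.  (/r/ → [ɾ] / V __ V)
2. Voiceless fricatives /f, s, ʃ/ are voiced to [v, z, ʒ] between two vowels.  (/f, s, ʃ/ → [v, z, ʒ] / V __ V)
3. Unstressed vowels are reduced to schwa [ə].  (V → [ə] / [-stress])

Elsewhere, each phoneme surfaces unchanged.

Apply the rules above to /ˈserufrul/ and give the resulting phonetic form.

[ˈseɾəfrəl]

/s/ (word-initial) is in the target of rule 2 but the environment (between two vowels) is not met → [s].
/e/ — between /s/ and /r/; rule 3 does not apply here → [e].
/r/ meets the environment for rule 1 (between two vowels) → [ɾ].
/u/ (between /r/ and /f/): in an unstressed syllable, so rule 3 applies → [ə].
/f/ (between /u/ and /r/) is in the target of rule 2 but the environment (between two vowels) is not met → [f].
/r/ (between /f/ and /u/) fails the environment for rule 1, so it stays [r].
/u/ — between /r/ and /l/, in an unstressed syllable — surfaces as [ə] (rule 3).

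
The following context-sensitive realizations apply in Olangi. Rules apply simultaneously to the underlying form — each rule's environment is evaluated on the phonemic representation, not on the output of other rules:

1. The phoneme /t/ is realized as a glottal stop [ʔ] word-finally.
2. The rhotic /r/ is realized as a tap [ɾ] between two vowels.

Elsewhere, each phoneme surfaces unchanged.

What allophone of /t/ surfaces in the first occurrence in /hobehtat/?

/t/ (between /h/ and /a/) fails the environment for rule 1, so it stays [t].

[t]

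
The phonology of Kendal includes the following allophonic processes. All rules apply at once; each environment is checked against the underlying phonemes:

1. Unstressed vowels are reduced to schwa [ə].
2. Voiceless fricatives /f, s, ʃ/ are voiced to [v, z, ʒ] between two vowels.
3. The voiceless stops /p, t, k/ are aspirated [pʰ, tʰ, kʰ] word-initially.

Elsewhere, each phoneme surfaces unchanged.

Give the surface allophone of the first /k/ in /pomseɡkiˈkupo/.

/k/ (between /ɡ/ and /i/) fails the environment for rule 3, so it stays [k].

[k]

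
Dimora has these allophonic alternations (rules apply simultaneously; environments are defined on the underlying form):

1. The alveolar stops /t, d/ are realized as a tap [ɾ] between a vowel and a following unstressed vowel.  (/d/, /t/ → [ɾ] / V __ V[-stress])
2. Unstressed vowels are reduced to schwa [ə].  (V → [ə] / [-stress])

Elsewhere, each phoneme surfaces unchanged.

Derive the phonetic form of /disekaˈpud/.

[dəsəkəˈpud]

/d/ (word-initial) is in the target of rule 1 but the environment (between a vowel and a following unstressed vowel) is not met → [d].
/i/ (between /d/ and /s/) occurs in an unstressed syllable → [ə] by rule 2.
/s/ (between /i/ and /e/) is unaffected → [s].
Rule 2 applies to /e/ (between /s/ and /k/: in an unstressed syllable) → [ə].
/k/ (between /e/ and /a/) is unaffected → [k].
Rule 2 applies to /a/ (between /k/ and /p/: in an unstressed syllable) → [ə].
/p/ stays [p].
/u/ (between /p/ and /d/) is in the target of rule 2 but the environment (in an unstressed syllable) is not met → [u].
/d/ — word-final; rule 1 does not apply here → [d].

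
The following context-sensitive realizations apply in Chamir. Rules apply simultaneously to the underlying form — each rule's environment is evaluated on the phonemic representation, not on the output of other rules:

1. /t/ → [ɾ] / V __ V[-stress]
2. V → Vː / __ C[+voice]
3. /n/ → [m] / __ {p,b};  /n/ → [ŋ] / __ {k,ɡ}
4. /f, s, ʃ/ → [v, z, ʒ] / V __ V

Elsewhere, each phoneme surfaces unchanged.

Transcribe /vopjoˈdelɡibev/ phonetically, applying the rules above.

/o/ (between /v/ and /p/): rule 2 targets it, but not before a voiced consonant → unchanged [o].
/o/ (between /j/ and /d/) occurs before a voiced consonant → [oː] by rule 2.
Rule 2 applies to /e/ (between /d/ and /l/: before a voiced consonant) → [eː].
/i/ (between /ɡ/ and /b/): before a voiced consonant, so rule 2 applies → [iː].
Rule 2 applies to /e/ (between /b/ and /v/: before a voiced consonant) → [eː].

[vopjoːˈdeːlɡiːbeːv]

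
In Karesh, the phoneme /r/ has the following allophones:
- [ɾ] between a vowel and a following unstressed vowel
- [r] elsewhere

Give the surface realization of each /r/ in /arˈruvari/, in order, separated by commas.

Occurrence 1 (position 2): no conditioning environment matches → elsewhere allophone [r].
Occurrence 2 (position 3): no conditioning environment matches → elsewhere allophone [r].
Occurrence 3 (position 7): between a vowel and a following unstressed vowel → [ɾ].

[r], [r], [ɾ]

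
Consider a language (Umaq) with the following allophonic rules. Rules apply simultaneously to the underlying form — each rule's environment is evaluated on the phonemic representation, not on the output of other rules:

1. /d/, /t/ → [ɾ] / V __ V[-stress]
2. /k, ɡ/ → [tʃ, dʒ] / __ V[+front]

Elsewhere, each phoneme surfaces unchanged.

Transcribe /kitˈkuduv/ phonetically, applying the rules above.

[tʃitˈkuɾuv]

Rule 2 applies to /k/ (word-initial: before a front vowel) → [tʃ].
/t/ (between /i/ and /k/): rule 1 targets it, but not between a vowel and a following unstressed vowel → unchanged [t].
/k/ — between /t/ and /u/; rule 2 does not apply here → [k].
/d/ (between /u/ and /u/): between a vowel and a following unstressed vowel, so rule 1 applies → [ɾ].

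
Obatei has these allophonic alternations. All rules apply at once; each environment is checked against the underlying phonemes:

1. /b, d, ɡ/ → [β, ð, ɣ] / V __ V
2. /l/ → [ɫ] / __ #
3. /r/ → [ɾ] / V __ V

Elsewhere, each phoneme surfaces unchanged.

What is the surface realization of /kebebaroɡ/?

Rule 1 applies to /b/ (between /e/ and /e/: between two vowels) → [β].
/b/ meets the environment for rule 1 (between two vowels) → [β].
/r/ (between /a/ and /o/): between two vowels, so rule 3 applies → [ɾ].
/ɡ/ (word-final) is in the target of rule 1 but the environment (between two vowels) is not met → [ɡ].

[keβeβaɾoɡ]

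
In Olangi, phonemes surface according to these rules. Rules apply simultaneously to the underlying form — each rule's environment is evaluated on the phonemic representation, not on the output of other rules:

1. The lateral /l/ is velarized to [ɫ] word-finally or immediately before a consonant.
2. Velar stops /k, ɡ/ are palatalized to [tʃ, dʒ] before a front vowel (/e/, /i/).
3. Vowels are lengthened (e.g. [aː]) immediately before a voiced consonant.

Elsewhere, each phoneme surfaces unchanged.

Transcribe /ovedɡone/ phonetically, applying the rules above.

Rule 3 applies to /o/ (word-initial: before a voiced consonant) → [oː].
/e/ meets the environment for rule 3 (before a voiced consonant) → [eː].
/ɡ/ — between /d/ and /o/; rule 2 does not apply here → [ɡ].
Rule 3 applies to /o/ (between /ɡ/ and /n/: before a voiced consonant) → [oː].
/e/ — word-final; rule 3 does not apply here → [e].

[oːveːdɡoːne]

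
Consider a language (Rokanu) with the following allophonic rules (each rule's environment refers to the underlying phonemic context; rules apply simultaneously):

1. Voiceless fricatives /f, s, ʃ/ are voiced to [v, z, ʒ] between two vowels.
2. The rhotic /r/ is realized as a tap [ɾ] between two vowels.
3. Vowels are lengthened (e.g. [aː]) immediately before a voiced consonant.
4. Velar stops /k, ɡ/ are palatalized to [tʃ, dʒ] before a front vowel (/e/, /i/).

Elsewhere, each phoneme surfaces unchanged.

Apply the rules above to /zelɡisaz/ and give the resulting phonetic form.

[zeːldʒizaːz]

/e/ (between /z/ and /l/) occurs before a voiced consonant → [eː] by rule 3.
/ɡ/ meets the environment for rule 4 (before a front vowel) → [dʒ].
/i/ (between /ɡ/ and /s/) is in the target of rule 3 but the environment (before a voiced consonant) is not met → [i].
/s/ (between /i/ and /a/): between two vowels, so rule 1 applies → [z].
/a/ — between /s/ and /z/, before a voiced consonant — surfaces as [aː] (rule 3).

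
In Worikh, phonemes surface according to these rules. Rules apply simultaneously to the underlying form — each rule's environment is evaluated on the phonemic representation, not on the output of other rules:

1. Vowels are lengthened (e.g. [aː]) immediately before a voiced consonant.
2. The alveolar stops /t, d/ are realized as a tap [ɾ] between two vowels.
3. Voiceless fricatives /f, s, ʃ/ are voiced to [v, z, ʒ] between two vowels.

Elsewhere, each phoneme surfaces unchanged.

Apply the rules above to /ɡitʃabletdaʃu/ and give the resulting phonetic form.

[ɡitʃaːbletdaʒu]

/ɡ/ (word-initial): no rule targets it → [ɡ].
/i/ — between /ɡ/ and /t/; rule 1 does not apply here → [i].
/t/ — between /i/ and /ʃ/; rule 2 does not apply here → [t].
/ʃ/ (between /t/ and /a/): rule 3 targets it, but not between two vowels → unchanged [ʃ].
/a/ (between /ʃ/ and /b/) occurs before a voiced consonant → [aː] by rule 1.
/b/ — not in any rule's target class → [b].
/l/ (between /b/ and /e/) is unaffected → [l].
/e/ (between /l/ and /t/): rule 1 targets it, but not before a voiced consonant → unchanged [e].
/t/ (between /e/ and /d/) is in the target of rule 2 but the environment (between two vowels) is not met → [t].
/d/ (between /t/ and /a/) is in the target of rule 2 but the environment (between two vowels) is not met → [d].
/a/ (between /d/ and /ʃ/) fails the environment for rule 1, so it stays [a].
/ʃ/ (between /a/ and /u/) occurs between two vowels → [ʒ] by rule 3.
/u/ (word-final) fails the environment for rule 1, so it stays [u].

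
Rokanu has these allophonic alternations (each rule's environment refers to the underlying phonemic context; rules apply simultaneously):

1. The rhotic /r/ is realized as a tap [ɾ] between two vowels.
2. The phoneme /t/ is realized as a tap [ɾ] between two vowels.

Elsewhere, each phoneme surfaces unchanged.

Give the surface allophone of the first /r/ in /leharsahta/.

/r/ (between /a/ and /s/) is in the target of rule 1 but the environment (between two vowels) is not met → [r].

[r]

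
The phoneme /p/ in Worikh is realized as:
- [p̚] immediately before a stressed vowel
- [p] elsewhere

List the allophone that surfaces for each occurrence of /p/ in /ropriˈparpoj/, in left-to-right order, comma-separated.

[p], [p̚], [p]

Occurrence 1 (position 3): no conditioning environment matches → elsewhere allophone [p].
Occurrence 2 (position 6): immediately before a stressed vowel → [p̚].
Occurrence 3 (position 9): no conditioning environment matches → elsewhere allophone [p].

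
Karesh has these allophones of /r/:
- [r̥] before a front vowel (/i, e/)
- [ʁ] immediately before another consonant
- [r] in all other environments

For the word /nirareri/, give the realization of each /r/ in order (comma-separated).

[r], [r̥], [r̥]

Occurrence 1 (position 3): no conditioning environment matches → elsewhere allophone [r].
Occurrence 2 (position 5): before a front vowel (/i, e/) → [r̥].
Occurrence 3 (position 7): before a front vowel (/i, e/) → [r̥].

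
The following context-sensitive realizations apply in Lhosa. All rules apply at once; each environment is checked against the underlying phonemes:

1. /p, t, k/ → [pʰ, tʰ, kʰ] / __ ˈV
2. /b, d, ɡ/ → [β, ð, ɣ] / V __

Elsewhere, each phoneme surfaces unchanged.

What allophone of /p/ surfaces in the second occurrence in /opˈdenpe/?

[p]

/p/ (between /n/ and /e/) fails the environment for rule 1, so it stays [p].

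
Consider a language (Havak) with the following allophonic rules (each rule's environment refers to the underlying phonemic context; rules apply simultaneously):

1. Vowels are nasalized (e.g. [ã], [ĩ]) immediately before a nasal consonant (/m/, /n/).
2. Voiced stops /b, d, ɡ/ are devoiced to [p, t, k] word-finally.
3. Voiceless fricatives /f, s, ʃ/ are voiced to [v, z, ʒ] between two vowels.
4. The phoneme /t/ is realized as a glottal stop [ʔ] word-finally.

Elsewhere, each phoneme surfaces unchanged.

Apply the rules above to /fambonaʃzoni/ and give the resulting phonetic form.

/f/ (word-initial) is in the target of rule 3 but the environment (between two vowels) is not met → [f].
/a/ (between /f/ and /m/): before a nasal consonant, so rule 1 applies → [ã].
/m/ — not in any rule's target class → [m].
/b/ (between /m/ and /o/) fails the environment for rule 2, so it stays [b].
Rule 1 applies to /o/ (between /b/ and /n/: before a nasal consonant) → [õ].
/n/ (between /o/ and /a/): no rule targets it → [n].
/a/ (between /n/ and /ʃ/) fails the environment for rule 1, so it stays [a].
/ʃ/ (between /a/ and /z/) fails the environment for rule 3, so it stays [ʃ].
/z/ — not in any rule's target class → [z].
/o/ (between /z/ and /n/): before a nasal consonant, so rule 1 applies → [õ].
/n/ stays [n].
/i/ (word-final): rule 1 targets it, but not before a nasal consonant → unchanged [i].

[fãmbõnaʃzõni]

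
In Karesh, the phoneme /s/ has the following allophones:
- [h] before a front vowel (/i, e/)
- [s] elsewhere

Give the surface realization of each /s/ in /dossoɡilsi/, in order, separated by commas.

[s], [s], [h]

Occurrence 1 (position 3): no conditioning environment matches → elsewhere allophone [s].
Occurrence 2 (position 4): no conditioning environment matches → elsewhere allophone [s].
Occurrence 3 (position 9): before a front vowel (/i, e/) → [h].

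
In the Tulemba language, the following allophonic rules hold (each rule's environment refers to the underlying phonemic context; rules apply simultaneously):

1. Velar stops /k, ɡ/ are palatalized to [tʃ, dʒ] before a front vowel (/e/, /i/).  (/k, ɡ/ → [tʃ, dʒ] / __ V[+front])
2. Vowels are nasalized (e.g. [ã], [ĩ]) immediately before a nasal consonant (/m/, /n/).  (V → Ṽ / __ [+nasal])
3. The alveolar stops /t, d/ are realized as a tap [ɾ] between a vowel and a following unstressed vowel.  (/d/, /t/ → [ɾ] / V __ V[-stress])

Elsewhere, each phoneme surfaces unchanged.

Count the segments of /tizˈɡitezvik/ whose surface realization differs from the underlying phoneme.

2

Segments that undergo a rule: /ɡ/ → [dʒ] (rule 1); /t/ → [ɾ] (rule 3).
All other segments surface unchanged.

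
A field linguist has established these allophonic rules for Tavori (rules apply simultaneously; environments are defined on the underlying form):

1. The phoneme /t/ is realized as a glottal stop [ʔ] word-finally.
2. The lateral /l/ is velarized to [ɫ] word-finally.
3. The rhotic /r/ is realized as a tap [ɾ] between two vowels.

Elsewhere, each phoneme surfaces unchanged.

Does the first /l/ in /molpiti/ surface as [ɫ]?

/l/ — between /o/ and /p/; rule 2 does not apply here → [l].
The actual realization is [l], not [ɫ].

No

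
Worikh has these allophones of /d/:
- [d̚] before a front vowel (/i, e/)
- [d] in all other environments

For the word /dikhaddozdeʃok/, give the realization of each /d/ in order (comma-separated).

Occurrence 1 (position 1): before a front vowel (/i, e/) → [d̚].
Occurrence 2 (position 6): no conditioning environment matches → elsewhere allophone [d].
Occurrence 3 (position 7): no conditioning environment matches → elsewhere allophone [d].
Occurrence 4 (position 10): before a front vowel (/i, e/) → [d̚].

[d̚], [d], [d], [d̚]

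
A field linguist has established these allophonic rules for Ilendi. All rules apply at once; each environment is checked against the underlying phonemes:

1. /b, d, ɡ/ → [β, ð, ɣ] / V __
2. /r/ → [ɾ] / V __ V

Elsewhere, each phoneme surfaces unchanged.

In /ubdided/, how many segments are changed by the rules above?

3

Segments that undergo a rule: /b/ → [β] (rule 1); /d/ → [ð] (rule 1); /d/ → [ð] (rule 1).
All other segments surface unchanged.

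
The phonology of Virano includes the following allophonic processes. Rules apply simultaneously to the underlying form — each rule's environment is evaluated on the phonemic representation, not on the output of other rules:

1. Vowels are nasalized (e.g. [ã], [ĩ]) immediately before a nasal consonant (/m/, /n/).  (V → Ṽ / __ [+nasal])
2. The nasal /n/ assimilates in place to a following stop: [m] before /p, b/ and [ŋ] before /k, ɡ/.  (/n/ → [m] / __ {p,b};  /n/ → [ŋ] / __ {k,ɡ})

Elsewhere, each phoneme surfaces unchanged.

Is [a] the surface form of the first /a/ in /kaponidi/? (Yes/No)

/a/ (between /k/ and /p/) fails the environment for rule 1, so it stays [a].
The actual realization is [a], which matches [a].

Yes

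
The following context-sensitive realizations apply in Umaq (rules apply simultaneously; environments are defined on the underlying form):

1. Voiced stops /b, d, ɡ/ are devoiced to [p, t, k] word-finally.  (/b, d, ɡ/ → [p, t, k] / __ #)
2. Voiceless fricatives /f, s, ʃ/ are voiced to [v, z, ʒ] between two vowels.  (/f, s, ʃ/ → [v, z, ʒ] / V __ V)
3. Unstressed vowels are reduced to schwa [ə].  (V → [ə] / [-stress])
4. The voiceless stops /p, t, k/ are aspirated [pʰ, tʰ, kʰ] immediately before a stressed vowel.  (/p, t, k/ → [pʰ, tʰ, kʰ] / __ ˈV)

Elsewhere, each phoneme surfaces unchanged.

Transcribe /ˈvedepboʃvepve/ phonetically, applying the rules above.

/v/ — not in any rule's target class → [v].
/e/ — between /v/ and /d/; rule 3 does not apply here → [e].
/d/ (between /e/ and /e/): rule 1 targets it, but not word-finally → unchanged [d].
Rule 3 applies to /e/ (between /d/ and /p/: in an unstressed syllable) → [ə].
/p/ (between /e/ and /b/) fails the environment for rule 4, so it stays [p].
/b/ (between /p/ and /o/) fails the environment for rule 1, so it stays [b].
/o/ — between /b/ and /ʃ/, in an unstressed syllable — surfaces as [ə] (rule 3).
/ʃ/ — between /o/ and /v/; rule 2 does not apply here → [ʃ].
/v/ (between /ʃ/ and /e/): no rule targets it → [v].
/e/ (between /v/ and /p/) occurs in an unstressed syllable → [ə] by rule 3.
/p/ (between /e/ and /v/) fails the environment for rule 4, so it stays [p].
/v/ — not in any rule's target class → [v].
Rule 3 applies to /e/ (word-final: in an unstressed syllable) → [ə].

[ˈvedəpbəʃvəpvə]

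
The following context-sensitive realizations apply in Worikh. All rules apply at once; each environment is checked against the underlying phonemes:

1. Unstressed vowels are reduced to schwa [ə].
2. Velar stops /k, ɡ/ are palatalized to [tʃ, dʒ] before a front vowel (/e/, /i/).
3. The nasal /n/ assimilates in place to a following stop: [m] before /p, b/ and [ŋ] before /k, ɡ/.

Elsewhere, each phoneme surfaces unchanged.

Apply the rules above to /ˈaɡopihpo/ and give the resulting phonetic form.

/a/ (word-initial) fails the environment for rule 1, so it stays [a].
/ɡ/ (between /a/ and /o/): rule 2 targets it, but not before a front vowel → unchanged [ɡ].
Rule 1 applies to /o/ (between /ɡ/ and /p/: in an unstressed syllable) → [ə].
Rule 1 applies to /i/ (between /p/ and /h/: in an unstressed syllable) → [ə].
Rule 1 applies to /o/ (word-final: in an unstressed syllable) → [ə].

[ˈaɡəpəhpə]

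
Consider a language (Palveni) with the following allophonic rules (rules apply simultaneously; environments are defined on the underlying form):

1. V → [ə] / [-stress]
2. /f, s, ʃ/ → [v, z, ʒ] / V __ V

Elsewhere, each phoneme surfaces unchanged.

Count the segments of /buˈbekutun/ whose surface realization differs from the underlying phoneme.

3

Segments that undergo a rule: /u/ → [ə] (rule 1); /u/ → [ə] (rule 1); /u/ → [ə] (rule 1).
All other segments surface unchanged.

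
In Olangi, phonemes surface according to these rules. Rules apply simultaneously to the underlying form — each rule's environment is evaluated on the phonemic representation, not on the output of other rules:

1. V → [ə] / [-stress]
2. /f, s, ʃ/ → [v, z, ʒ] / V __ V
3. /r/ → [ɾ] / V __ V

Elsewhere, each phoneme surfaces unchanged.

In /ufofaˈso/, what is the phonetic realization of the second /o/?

/o/ — word-final; rule 1 does not apply here → [o].

[o]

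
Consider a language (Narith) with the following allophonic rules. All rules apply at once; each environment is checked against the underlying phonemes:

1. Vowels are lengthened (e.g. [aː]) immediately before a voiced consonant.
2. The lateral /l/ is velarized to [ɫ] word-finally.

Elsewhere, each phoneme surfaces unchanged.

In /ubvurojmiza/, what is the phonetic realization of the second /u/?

Rule 1 applies to /u/ (between /v/ and /r/: before a voiced consonant) → [uː].

[uː]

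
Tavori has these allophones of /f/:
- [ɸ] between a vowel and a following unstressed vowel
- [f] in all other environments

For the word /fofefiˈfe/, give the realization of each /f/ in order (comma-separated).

Occurrence 1 (position 1): no conditioning environment matches → elsewhere allophone [f].
Occurrence 2 (position 3): between a vowel and a following unstressed vowel → [ɸ].
Occurrence 3 (position 5): between a vowel and a following unstressed vowel → [ɸ].
Occurrence 4 (position 7): no conditioning environment matches → elsewhere allophone [f].

[f], [ɸ], [ɸ], [f]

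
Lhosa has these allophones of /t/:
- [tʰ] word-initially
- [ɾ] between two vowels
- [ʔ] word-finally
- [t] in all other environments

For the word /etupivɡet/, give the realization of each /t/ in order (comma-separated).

[ɾ], [ʔ]

Occurrence 1 (position 2): between two vowels → [ɾ].
Occurrence 2 (position 9): word-finally → [ʔ].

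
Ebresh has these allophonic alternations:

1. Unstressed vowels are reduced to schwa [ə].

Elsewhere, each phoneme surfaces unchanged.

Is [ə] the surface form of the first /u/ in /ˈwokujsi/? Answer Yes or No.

Yes

/u/ (between /k/ and /j/) occurs in an unstressed syllable → [ə] by rule 1.
The actual realization is [ə], which matches [ə].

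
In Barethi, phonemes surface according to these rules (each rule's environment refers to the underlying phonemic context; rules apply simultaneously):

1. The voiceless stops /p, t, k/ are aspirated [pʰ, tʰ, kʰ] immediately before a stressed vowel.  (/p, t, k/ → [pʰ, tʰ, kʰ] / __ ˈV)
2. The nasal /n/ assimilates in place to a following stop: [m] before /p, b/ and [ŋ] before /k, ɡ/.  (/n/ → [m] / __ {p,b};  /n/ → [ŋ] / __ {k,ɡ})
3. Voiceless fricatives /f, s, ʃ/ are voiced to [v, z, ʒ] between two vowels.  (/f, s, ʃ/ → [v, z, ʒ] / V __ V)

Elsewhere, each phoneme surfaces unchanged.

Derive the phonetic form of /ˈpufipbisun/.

[ˈpʰuvipbizun]

/p/ (word-initial): immediately before a stressed vowel, so rule 1 applies → [pʰ].
/u/ (between /p/ and /f/) is unaffected → [u].
/f/ (between /u/ and /i/): between two vowels, so rule 3 applies → [v].
/i/ stays [i].
/p/ (between /i/ and /b/) fails the environment for rule 1, so it stays [p].
/b/ — not in any rule's target class → [b].
/i/ (between /b/ and /s/): no rule targets it → [i].
/s/ — between /i/ and /u/, between two vowels — surfaces as [z] (rule 3).
/u/ stays [u].
/n/ — word-final; rule 2 does not apply here → [n].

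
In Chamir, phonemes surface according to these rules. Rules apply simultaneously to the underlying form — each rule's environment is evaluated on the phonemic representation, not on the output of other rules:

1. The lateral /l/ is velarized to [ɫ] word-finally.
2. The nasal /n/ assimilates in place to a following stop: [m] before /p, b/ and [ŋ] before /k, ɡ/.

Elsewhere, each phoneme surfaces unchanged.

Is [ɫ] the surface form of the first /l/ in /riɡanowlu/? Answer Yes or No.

/l/ (between /w/ and /u/) fails the environment for rule 1, so it stays [l].
The actual realization is [l], not [ɫ].

No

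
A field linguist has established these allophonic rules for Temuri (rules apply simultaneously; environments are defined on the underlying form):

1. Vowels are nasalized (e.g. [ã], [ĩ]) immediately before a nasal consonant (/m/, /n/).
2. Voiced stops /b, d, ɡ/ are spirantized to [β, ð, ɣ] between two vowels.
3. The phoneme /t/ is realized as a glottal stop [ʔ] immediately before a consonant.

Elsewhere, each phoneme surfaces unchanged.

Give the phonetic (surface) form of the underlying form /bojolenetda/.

/b/ (word-initial): rule 2 targets it, but not between two vowels → unchanged [b].
/o/ (between /b/ and /j/) fails the environment for rule 1, so it stays [o].
/j/ stays [j].
/o/ (between /j/ and /l/) is in the target of rule 1 but the environment (before a nasal consonant) is not met → [o].
/l/ (between /o/ and /e/) is unaffected → [l].
/e/ meets the environment for rule 1 (before a nasal consonant) → [ẽ].
/n/ — not in any rule's target class → [n].
/e/ (between /n/ and /t/): rule 1 targets it, but not before a nasal consonant → unchanged [e].
/t/ meets the environment for rule 3 (immediately before a consonant) → [ʔ].
/d/ — between /t/ and /a/; rule 2 does not apply here → [d].
/a/ — word-final; rule 1 does not apply here → [a].

[bojolẽneʔda]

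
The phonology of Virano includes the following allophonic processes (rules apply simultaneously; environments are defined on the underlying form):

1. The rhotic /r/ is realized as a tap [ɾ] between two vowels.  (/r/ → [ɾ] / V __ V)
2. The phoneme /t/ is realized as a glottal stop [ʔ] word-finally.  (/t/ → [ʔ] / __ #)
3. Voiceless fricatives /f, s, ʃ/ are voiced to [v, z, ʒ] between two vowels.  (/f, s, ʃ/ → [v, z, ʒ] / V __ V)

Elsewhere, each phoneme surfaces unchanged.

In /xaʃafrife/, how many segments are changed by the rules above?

Segments that undergo a rule: /ʃ/ → [ʒ] (rule 3); /f/ → [v] (rule 3).
All other segments surface unchanged.

2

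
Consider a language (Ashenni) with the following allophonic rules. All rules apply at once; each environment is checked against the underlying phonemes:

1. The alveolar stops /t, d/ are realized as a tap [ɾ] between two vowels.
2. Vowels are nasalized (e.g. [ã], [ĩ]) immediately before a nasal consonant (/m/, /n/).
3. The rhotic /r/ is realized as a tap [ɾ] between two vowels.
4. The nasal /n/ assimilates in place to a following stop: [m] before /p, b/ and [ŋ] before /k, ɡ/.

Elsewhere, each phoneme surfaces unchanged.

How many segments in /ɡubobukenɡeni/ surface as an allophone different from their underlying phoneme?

3

Segments that undergo a rule: /e/ → [ẽ] (rule 2); /n/ → [ŋ] (rule 4); /e/ → [ẽ] (rule 2).
All other segments surface unchanged.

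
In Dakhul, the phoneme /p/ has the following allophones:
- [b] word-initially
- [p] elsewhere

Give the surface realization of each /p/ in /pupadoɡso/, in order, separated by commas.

Occurrence 1 (position 1): word-initially → [b].
Occurrence 2 (position 3): no conditioning environment matches → elsewhere allophone [p].

[b], [p]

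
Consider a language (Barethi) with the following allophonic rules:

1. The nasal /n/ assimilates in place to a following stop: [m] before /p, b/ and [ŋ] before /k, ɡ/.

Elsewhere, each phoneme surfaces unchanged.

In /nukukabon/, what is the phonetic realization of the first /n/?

/n/ — word-initial; rule 1 does not apply here → [n].

[n]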